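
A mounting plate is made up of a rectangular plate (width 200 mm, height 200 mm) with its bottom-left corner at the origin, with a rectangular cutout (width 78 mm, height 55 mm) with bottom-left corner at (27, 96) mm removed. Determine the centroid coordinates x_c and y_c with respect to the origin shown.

x_c = 104.08 mm, y_c = 97.18 mm

plate: A = 200 × 200 = 40000.00, centroid at (100.00, 100.00).
hole: A = −(78 × 55) = -4290.00, centroid at (66.00, 123.50).
ΣA = 35710.00 mm², ΣAx_c = 3716860.00 mm³, ΣAy_c = 3470185.00 mm³.
x_c = 3716860.00/35710.00 = 104.08 mm; y_c = 3470185.00/35710.00 = 97.18 mm.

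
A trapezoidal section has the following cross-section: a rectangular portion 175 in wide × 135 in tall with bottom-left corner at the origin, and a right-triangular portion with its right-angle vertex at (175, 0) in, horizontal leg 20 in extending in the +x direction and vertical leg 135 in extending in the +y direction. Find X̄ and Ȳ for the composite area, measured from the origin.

X̄ = 92.59 in, Ȳ = 66.28 in

Part | A | x̄ᵢ | ȳᵢ | A·x̄ᵢ | A·ȳᵢ
rectangular portion | 23625.00 | 87.50 | 67.50 | 2067187.50 | 1594687.50
triangular portion | 1350.00 | 181.67 | 45.00 | 245250.00 | 60750.00
Σ | 24975.00 |  |  | 2312437.50 | 1655437.50
X̄ = 2312437.50 / 24975.00 = 92.59 in
Ȳ = 1655437.50 / 24975.00 = 66.28 in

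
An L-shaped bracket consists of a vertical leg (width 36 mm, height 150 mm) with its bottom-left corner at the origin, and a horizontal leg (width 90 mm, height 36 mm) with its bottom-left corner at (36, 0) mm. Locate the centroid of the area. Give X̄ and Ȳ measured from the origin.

vertical leg: A = 36 × 150 = 5400.00, centroid at (18.00, 75.00).
horizontal leg: A = 90 × 36 = 3240.00, centroid at (81.00, 18.00).
ΣA = 8640.00 mm²
ΣAX̄ = (5400.00)(18.00) + (3240.00)(81.00) = 359640.00 mm³
ΣAȲ = (5400.00)(75.00) + (3240.00)(18.00) = 463320.00 mm³
X̄ = 359640.00 / 8640.00 = 41.62 mm
Ȳ = 463320.00 / 8640.00 = 53.62 mm

X̄ = 41.62 mm, Ȳ = 53.62 mm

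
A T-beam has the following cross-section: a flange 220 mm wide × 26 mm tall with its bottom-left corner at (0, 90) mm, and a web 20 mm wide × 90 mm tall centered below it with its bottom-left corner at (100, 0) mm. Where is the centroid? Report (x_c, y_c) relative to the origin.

web: A = 20 × 90 = 1800.00, centroid at (110.00, 45.00).
flange: A = 220 × 26 = 5720.00, centroid at (110.00, 103.00).
ΣA = 7520.00 mm²
ΣAx_c = (1800.00)(110.00) + (5720.00)(110.00) = 827200.00 mm³
ΣAy_c = (1800.00)(45.00) + (5720.00)(103.00) = 670160.00 mm³
x_c = 827200.00 / 7520.00 = 110.00 mm
y_c = 670160.00 / 7520.00 = 89.12 mm

x_c = 110.00 mm, y_c = 89.12 mm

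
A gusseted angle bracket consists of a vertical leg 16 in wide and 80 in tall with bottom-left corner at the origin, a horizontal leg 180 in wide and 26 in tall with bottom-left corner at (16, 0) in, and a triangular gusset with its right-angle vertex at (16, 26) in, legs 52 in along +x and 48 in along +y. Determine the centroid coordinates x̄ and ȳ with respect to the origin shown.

x̄ = 76.02 in, ȳ = 22.82 in

vertical leg: A = 16 × 80 = 1280.00, centroid at (8.00, 40.00).
horizontal leg: A = 180 × 26 = 4680.00, centroid at (106.00, 13.00).
gusset: A = ½·52·48 = 1248.00, centroid at (33.33, 42.00).
ΣA = 7208.00 in²
ΣAx̄ = (1280.00)(8.00) + (4680.00)(106.00) + (1248.00)(33.33) = 547920.00 in³
ΣAȳ = (1280.00)(40.00) + (4680.00)(13.00) + (1248.00)(42.00) = 164456.00 in³
x̄ = 547920.00 / 7208.00 = 76.02 in
ȳ = 164456.00 / 7208.00 = 22.82 in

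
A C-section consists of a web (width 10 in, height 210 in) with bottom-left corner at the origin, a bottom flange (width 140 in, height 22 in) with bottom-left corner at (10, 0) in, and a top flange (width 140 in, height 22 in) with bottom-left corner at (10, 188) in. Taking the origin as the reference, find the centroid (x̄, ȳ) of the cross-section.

web: A = 10 × 210 = 2100.00, centroid at (5.00, 105.00).
bottom flange: A = 140 × 22 = 3080.00, centroid at (80.00, 11.00).
top flange: A = 140 × 22 = 3080.00, centroid at (80.00, 199.00).
ΣA = 8260.00 in²
ΣAx̄ = (2100.00)(5.00) + (3080.00)(80.00) + (3080.00)(80.00) = 503300.00 in³
ΣAȳ = (2100.00)(105.00) + (3080.00)(11.00) + (3080.00)(199.00) = 867300.00 in³
x̄ = 503300.00 / 8260.00 = 60.93 in
ȳ = 867300.00 / 8260.00 = 105.00 in

x̄ = 60.93 in, ȳ = 105.00 in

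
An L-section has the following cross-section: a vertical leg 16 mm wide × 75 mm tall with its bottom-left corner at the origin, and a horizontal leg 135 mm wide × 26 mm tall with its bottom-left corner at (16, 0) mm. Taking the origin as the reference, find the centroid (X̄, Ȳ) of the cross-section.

vertical leg: A = 16 × 75 = 1200.00, centroid at (8.00, 37.50).
horizontal leg: A = 135 × 26 = 3510.00, centroid at (83.50, 13.00).
ΣA = 4710.00 mm², ΣAX̄ = 302685.00 mm³, ΣAȲ = 90630.00 mm³.
X̄ = 302685.00/4710.00 = 64.26 mm; Ȳ = 90630.00/4710.00 = 19.24 mm.

X̄ = 64.26 mm, Ȳ = 19.24 mm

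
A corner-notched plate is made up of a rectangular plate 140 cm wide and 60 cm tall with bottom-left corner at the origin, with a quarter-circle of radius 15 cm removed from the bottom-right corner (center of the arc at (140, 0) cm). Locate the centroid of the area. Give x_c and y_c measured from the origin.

x_c = 68.63 cm, y_c = 30.51 cm

Part | A | x̄ᵢ | ȳᵢ | A·x̄ᵢ | A·ȳᵢ
plate | 8400.00 | 70.00 | 30.00 | 588000.00 | 252000.00
removed quarter-circle | -176.71 | 133.63 | 6.37 | -23615.04 | -1125.00
Σ | 8223.29 |  |  | 564384.96 | 250875.00
x_c = 564384.96 / 8223.29 = 68.63 cm
y_c = 250875.00 / 8223.29 = 30.51 cm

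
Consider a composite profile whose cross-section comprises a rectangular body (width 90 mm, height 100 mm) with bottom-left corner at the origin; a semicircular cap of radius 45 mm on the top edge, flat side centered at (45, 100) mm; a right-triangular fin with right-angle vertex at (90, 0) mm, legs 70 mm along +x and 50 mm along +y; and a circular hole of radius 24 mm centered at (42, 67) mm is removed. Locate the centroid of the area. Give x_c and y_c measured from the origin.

rectangular body: A = 90 × 100 = 9000.00, centroid at (45.00, 50.00).
semicircular top: A = ½π·45² = 3180.86, centroid at (45.00, 119.10).
triangular fin: A = ½·70·50 = 1750.00, centroid at (113.33, 16.67).
hole: A = −π·24² = -1809.56, centroid at (42.00, 67.00).
ΣA = 12121.31 mm², ΣAx_c = 670470.74 mm³, ΣAy_c = 736762.58 mm³.
x_c = 670470.74/12121.31 = 55.31 mm; y_c = 736762.58/12121.31 = 60.78 mm.

x_c = 55.31 mm, y_c = 60.78 mm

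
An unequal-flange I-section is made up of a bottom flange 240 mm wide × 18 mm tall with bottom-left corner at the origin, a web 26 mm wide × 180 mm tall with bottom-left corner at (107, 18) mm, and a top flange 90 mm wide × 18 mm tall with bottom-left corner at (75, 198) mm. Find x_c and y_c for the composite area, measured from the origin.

Part | A | x̄ᵢ | ȳᵢ | A·x̄ᵢ | A·ȳᵢ
bottom flange | 4320.00 | 120.00 | 9.00 | 518400.00 | 38880.00
web | 4680.00 | 120.00 | 108.00 | 561600.00 | 505440.00
top flange | 1620.00 | 120.00 | 207.00 | 194400.00 | 335340.00
Σ | 10620.00 |  |  | 1274400.00 | 879660.00
x_c = 1274400.00 / 10620.00 = 120.00 mm
y_c = 879660.00 / 10620.00 = 82.83 mm

x_c = 120.00 mm, y_c = 82.83 mm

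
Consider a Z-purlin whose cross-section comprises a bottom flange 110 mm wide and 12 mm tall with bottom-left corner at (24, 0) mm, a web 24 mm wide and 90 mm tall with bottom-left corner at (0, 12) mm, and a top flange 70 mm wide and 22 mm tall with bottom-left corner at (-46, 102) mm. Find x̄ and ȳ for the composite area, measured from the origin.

x̄ = 22.56 mm, ȳ = 60.77 mm

bottom flange: A = 110 × 12 = 1320.00, centroid at (79.00, 6.00).
web: A = 24 × 90 = 2160.00, centroid at (12.00, 57.00).
top flange: A = 70 × 22 = 1540.00, centroid at (-11.00, 113.00).
ΣA = 5020.00 mm², ΣAx̄ = 113260.00 mm³, ΣAȳ = 305060.00 mm³.
x̄ = 113260.00/5020.00 = 22.56 mm; ȳ = 305060.00/5020.00 = 60.77 mm.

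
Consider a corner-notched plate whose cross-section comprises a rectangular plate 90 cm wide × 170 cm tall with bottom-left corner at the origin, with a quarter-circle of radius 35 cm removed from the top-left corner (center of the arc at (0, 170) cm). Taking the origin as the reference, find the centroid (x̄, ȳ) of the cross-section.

plate: A = 90 × 170 = 15300.00, centroid at (45.00, 85.00).
removed quarter-circle: A = −¼π·35² = -962.11, centroid at (14.85, 155.15).
ΣA = 14337.89 cm², ΣAx̄ = 674208.33 cm³, ΣAȳ = 1151232.50 cm³.
x̄ = 674208.33/14337.89 = 47.02 cm; ȳ = 1151232.50/14337.89 = 80.29 cm.

x̄ = 47.02 cm, ȳ = 80.29 cm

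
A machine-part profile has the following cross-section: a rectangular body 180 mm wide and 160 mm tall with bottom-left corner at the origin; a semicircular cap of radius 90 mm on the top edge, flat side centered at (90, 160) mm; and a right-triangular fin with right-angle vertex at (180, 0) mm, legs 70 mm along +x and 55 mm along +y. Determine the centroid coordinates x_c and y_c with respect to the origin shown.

x_c = 95.02 mm, y_c = 111.88 mm

rectangular body: A = 180 × 160 = 28800.00, centroid at (90.00, 80.00).
semicircular top: A = ½π·90² = 12723.45, centroid at (90.00, 198.20).
triangular fin: A = ½·70·55 = 1925.00, centroid at (203.33, 18.33).
ΣA = 43448.45 mm²
ΣAx_c = (28800.00)(90.00) + (12723.45)(90.00) + (1925.00)(203.33) = 4128527.19 mm³
ΣAy_c = (28800.00)(80.00) + (12723.45)(198.20) + (1925.00)(18.33) = 4861043.71 mm³
x_c = 4128527.19 / 43448.45 = 95.02 mm
y_c = 4861043.71 / 43448.45 = 111.88 mm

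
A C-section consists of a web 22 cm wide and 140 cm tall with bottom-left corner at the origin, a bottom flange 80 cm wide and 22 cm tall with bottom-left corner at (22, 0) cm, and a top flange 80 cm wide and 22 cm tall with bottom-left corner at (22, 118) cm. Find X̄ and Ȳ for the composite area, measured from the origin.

X̄ = 38.20 cm, Ȳ = 70.00 cm

web: A = 22 × 140 = 3080.00, centroid at (11.00, 70.00).
bottom flange: A = 80 × 22 = 1760.00, centroid at (62.00, 11.00).
top flange: A = 80 × 22 = 1760.00, centroid at (62.00, 129.00).
ΣA = 6600.00 cm², ΣAX̄ = 252120.00 cm³, ΣAȲ = 462000.00 cm³.
X̄ = 252120.00/6600.00 = 38.20 cm; Ȳ = 462000.00/6600.00 = 70.00 cm.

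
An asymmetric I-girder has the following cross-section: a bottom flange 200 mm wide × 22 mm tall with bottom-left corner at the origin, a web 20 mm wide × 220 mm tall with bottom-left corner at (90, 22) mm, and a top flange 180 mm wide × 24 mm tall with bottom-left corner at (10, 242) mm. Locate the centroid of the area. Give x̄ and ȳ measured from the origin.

x̄ = 100.00 mm, ȳ = 131.59 mm

bottom flange: A = 200 × 22 = 4400.00, centroid at (100.00, 11.00).
web: A = 20 × 220 = 4400.00, centroid at (100.00, 132.00).
top flange: A = 180 × 24 = 4320.00, centroid at (100.00, 254.00).
ΣA = 13120.00 mm², ΣAx̄ = 1312000.00 mm³, ΣAȳ = 1726480.00 mm³.
x̄ = 1312000.00/13120.00 = 100.00 mm; ȳ = 1726480.00/13120.00 = 131.59 mm.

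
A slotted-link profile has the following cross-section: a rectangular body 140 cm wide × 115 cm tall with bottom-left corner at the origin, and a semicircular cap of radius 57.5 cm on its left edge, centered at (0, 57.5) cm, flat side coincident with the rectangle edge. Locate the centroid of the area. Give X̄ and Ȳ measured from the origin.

rectangular body: A = 140 × 115 = 16100.00, centroid at (70.00, 57.50).
semicircular end: A = ½π·57.5² = 5193.45, centroid at (-24.40, 57.50).
ΣA = 21293.45 cm², ΣAX̄ = 1000260.42 cm³, ΣAȲ = 1224373.11 cm³.
X̄ = 1000260.42/21293.45 = 46.98 cm; Ȳ = 1224373.11/21293.45 = 57.50 cm.

X̄ = 46.98 cm, Ȳ = 57.50 cm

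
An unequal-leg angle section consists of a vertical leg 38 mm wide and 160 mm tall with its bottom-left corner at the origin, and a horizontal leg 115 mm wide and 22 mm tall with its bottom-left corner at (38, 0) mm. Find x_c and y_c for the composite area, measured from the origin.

vertical leg: A = 38 × 160 = 6080.00, centroid at (19.00, 80.00).
horizontal leg: A = 115 × 22 = 2530.00, centroid at (95.50, 11.00).
ΣA = 8610.00 mm², ΣAx_c = 357135.00 mm³, ΣAy_c = 514230.00 mm³.
x_c = 357135.00/8610.00 = 41.48 mm; y_c = 514230.00/8610.00 = 59.72 mm.

x_c = 41.48 mm, y_c = 59.72 mm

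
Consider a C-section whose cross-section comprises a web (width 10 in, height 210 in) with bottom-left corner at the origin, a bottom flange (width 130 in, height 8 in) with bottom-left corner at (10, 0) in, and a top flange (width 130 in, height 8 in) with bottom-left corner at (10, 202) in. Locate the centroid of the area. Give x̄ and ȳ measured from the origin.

x̄ = 39.83 in, ȳ = 105.00 in

Part | A | x̄ᵢ | ȳᵢ | A·x̄ᵢ | A·ȳᵢ
web | 2100.00 | 5.00 | 105.00 | 10500.00 | 220500.00
bottom flange | 1040.00 | 75.00 | 4.00 | 78000.00 | 4160.00
top flange | 1040.00 | 75.00 | 206.00 | 78000.00 | 214240.00
Σ | 4180.00 |  |  | 166500.00 | 438900.00
x̄ = 166500.00 / 4180.00 = 39.83 in
ȳ = 438900.00 / 4180.00 = 105.00 in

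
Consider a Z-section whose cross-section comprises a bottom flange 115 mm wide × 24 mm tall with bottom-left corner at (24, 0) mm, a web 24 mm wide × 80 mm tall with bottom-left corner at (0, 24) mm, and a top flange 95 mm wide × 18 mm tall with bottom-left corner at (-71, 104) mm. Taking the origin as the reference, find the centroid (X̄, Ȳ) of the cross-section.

X̄ = 32.52 mm, Ȳ = 54.65 mm

bottom flange: A = 115 × 24 = 2760.00, centroid at (81.50, 12.00).
web: A = 24 × 80 = 1920.00, centroid at (12.00, 64.00).
top flange: A = 95 × 18 = 1710.00, centroid at (-23.50, 113.00).
ΣA = 6390.00 mm²
ΣAX̄ = (2760.00)(81.50) + (1920.00)(12.00) + (1710.00)(-23.50) = 207795.00 mm³
ΣAȲ = (2760.00)(12.00) + (1920.00)(64.00) + (1710.00)(113.00) = 349230.00 mm³
X̄ = 207795.00 / 6390.00 = 32.52 mm
Ȳ = 349230.00 / 6390.00 = 54.65 mm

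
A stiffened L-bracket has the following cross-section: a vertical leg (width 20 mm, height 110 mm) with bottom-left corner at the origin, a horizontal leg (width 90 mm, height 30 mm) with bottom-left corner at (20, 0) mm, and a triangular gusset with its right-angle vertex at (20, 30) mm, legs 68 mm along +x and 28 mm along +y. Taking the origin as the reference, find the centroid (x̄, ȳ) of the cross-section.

x̄ = 40.69 mm, ȳ = 34.00 mm

Part | A | x̄ᵢ | ȳᵢ | A·x̄ᵢ | A·ȳᵢ
vertical leg | 2200.00 | 10.00 | 55.00 | 22000.00 | 121000.00
horizontal leg | 2700.00 | 65.00 | 15.00 | 175500.00 | 40500.00
gusset | 952.00 | 42.67 | 39.33 | 40618.67 | 37445.33
Σ | 5852.00 |  |  | 238118.67 | 198945.33
x̄ = 238118.67 / 5852.00 = 40.69 mm
ȳ = 198945.33 / 5852.00 = 34.00 mm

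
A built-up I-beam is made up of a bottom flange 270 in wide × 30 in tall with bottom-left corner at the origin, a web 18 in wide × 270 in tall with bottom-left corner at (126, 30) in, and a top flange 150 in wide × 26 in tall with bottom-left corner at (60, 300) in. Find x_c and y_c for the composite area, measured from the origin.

x_c = 135.00 in, y_c = 127.17 in

Part | A | x̄ᵢ | ȳᵢ | A·x̄ᵢ | A·ȳᵢ
bottom flange | 8100.00 | 135.00 | 15.00 | 1093500.00 | 121500.00
web | 4860.00 | 135.00 | 165.00 | 656100.00 | 801900.00
top flange | 3900.00 | 135.00 | 313.00 | 526500.00 | 1220700.00
Σ | 16860.00 |  |  | 2276100.00 | 2144100.00
x_c = 2276100.00 / 16860.00 = 135.00 in
y_c = 2144100.00 / 16860.00 = 127.17 in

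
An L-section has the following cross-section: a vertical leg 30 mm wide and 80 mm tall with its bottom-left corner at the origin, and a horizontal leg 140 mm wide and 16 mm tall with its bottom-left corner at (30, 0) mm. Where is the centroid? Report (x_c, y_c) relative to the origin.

vertical leg: A = 30 × 80 = 2400.00, centroid at (15.00, 40.00).
horizontal leg: A = 140 × 16 = 2240.00, centroid at (100.00, 8.00).
ΣA = 4640.00 mm², ΣAx_c = 260000.00 mm³, ΣAy_c = 113920.00 mm³.
x_c = 260000.00/4640.00 = 56.03 mm; y_c = 113920.00/4640.00 = 24.55 mm.

x_c = 56.03 mm, y_c = 24.55 mm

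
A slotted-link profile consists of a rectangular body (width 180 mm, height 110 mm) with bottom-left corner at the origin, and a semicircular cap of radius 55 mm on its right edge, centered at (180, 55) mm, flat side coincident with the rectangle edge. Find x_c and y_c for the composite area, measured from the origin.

rectangular body: A = 180 × 110 = 19800.00, centroid at (90.00, 55.00).
semicircular end: A = ½π·55² = 4751.66, centroid at (203.34, 55.00).
ΣA = 24551.66 mm²
ΣAx_c = (19800.00)(90.00) + (4751.66)(203.34) = 2748215.27 mm³
ΣAy_c = (19800.00)(55.00) + (4751.66)(55.00) = 1350341.24 mm³
x_c = 2748215.27 / 24551.66 = 111.94 mm
y_c = 1350341.24 / 24551.66 = 55.00 mm

x_c = 111.94 mm, y_c = 55.00 mm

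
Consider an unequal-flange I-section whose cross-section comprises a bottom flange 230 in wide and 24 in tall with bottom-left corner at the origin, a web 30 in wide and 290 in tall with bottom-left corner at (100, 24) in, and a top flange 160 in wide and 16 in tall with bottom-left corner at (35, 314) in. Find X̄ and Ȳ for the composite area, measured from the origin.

X̄ = 115.00 in, Ȳ = 140.69 in

bottom flange: A = 230 × 24 = 5520.00, centroid at (115.00, 12.00).
web: A = 30 × 290 = 8700.00, centroid at (115.00, 169.00).
top flange: A = 160 × 16 = 2560.00, centroid at (115.00, 322.00).
ΣA = 16780.00 in², ΣAX̄ = 1929700.00 in³, ΣAȲ = 2360860.00 in³.
X̄ = 1929700.00/16780.00 = 115.00 in; Ȳ = 2360860.00/16780.00 = 140.69 in.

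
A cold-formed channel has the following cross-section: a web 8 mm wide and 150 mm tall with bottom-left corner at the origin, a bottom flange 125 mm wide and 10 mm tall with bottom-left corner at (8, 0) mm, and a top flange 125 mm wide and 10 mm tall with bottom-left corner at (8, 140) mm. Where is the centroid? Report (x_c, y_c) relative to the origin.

x_c = 48.93 mm, y_c = 75.00 mm

web: A = 8 × 150 = 1200.00, centroid at (4.00, 75.00).
bottom flange: A = 125 × 10 = 1250.00, centroid at (70.50, 5.00).
top flange: A = 125 × 10 = 1250.00, centroid at (70.50, 145.00).
ΣA = 3700.00 mm², ΣAx_c = 181050.00 mm³, ΣAy_c = 277500.00 mm³.
x_c = 181050.00/3700.00 = 48.93 mm; y_c = 277500.00/3700.00 = 75.00 mm.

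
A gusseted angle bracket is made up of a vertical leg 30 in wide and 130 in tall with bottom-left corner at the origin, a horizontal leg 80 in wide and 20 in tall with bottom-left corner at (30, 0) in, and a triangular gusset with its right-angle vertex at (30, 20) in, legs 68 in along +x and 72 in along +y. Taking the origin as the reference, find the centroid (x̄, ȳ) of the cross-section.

x̄ = 37.67 in, ȳ = 47.46 in

vertical leg: A = 30 × 130 = 3900.00, centroid at (15.00, 65.00).
horizontal leg: A = 80 × 20 = 1600.00, centroid at (70.00, 10.00).
gusset: A = ½·68·72 = 2448.00, centroid at (52.67, 44.00).
ΣA = 7948.00 in², ΣAx̄ = 299428.00 in³, ΣAȳ = 377212.00 in³.
x̄ = 299428.00/7948.00 = 37.67 in; ȳ = 377212.00/7948.00 = 47.46 in.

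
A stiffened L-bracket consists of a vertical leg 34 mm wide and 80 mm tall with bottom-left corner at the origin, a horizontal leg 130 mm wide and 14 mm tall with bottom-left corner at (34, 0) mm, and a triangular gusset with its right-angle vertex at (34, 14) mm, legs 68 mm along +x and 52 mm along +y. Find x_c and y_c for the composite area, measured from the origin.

Part | A | x̄ᵢ | ȳᵢ | A·x̄ᵢ | A·ȳᵢ
vertical leg | 2720.00 | 17.00 | 40.00 | 46240.00 | 108800.00
horizontal leg | 1820.00 | 99.00 | 7.00 | 180180.00 | 12740.00
gusset | 1768.00 | 56.67 | 31.33 | 100186.67 | 55397.33
Σ | 6308.00 |  |  | 326606.67 | 176937.33
x_c = 326606.67 / 6308.00 = 51.78 mm
y_c = 176937.33 / 6308.00 = 28.05 mm

x_c = 51.78 mm, y_c = 28.05 mm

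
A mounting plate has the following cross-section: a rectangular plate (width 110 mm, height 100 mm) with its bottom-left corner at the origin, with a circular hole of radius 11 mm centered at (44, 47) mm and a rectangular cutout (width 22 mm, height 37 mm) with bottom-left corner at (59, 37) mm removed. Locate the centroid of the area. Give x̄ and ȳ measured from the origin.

x̄ = 54.18 mm, ȳ = 49.66 mm

plate: A = 110 × 100 = 11000.00, centroid at (55.00, 50.00).
hole 1: A = −π·11² = -380.13, centroid at (44.00, 47.00).
hole 2: A = −(22 × 37) = -814.00, centroid at (70.00, 55.50).
ΣA = 9805.87 mm²
ΣAx̄ = (11000.00)(55.00) + (-380.13)(44.00) + (-814.00)(70.00) = 531294.16 mm³
ΣAȳ = (11000.00)(50.00) + (-380.13)(47.00) + (-814.00)(55.50) = 486956.76 mm³
x̄ = 531294.16 / 9805.87 = 54.18 mm
ȳ = 486956.76 / 9805.87 = 49.66 mm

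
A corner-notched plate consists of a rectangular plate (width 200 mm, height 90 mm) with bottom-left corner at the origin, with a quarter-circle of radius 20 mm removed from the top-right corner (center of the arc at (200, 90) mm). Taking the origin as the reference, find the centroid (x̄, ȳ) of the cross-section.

plate: A = 200 × 90 = 18000.00, centroid at (100.00, 45.00).
removed quarter-circle: A = −¼π·20² = -314.16, centroid at (191.51, 81.51).
ΣA = 17685.84 mm², ΣAx̄ = 1739834.81 mm³, ΣAȳ = 784392.33 mm³.
x̄ = 1739834.81/17685.84 = 98.37 mm; ȳ = 784392.33/17685.84 = 44.35 mm.

x̄ = 98.37 mm, ȳ = 44.35 mm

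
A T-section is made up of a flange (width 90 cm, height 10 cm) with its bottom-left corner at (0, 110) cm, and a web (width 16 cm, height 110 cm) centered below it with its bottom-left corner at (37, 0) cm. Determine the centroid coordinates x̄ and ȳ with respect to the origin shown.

Part | A | x̄ᵢ | ȳᵢ | A·x̄ᵢ | A·ȳᵢ
web | 1760.00 | 45.00 | 55.00 | 79200.00 | 96800.00
flange | 900.00 | 45.00 | 115.00 | 40500.00 | 103500.00
Σ | 2660.00 |  |  | 119700.00 | 200300.00
x̄ = 119700.00 / 2660.00 = 45.00 cm
ȳ = 200300.00 / 2660.00 = 75.30 cm

x̄ = 45.00 cm, ȳ = 75.30 cm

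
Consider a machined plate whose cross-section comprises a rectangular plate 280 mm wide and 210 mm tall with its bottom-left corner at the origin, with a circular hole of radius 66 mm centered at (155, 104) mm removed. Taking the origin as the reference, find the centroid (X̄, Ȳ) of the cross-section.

Part | A | x̄ᵢ | ȳᵢ | A·x̄ᵢ | A·ȳᵢ
plate | 58800.00 | 140.00 | 105.00 | 8232000.00 | 6174000.00
hole | -13684.78 | 155.00 | 104.00 | -2121140.53 | -1423216.87
Σ | 45115.22 |  |  | 6110859.47 | 4750783.13
X̄ = 6110859.47 / 45115.22 = 135.45 mm
Ȳ = 4750783.13 / 45115.22 = 105.30 mm

X̄ = 135.45 mm, Ȳ = 105.30 mm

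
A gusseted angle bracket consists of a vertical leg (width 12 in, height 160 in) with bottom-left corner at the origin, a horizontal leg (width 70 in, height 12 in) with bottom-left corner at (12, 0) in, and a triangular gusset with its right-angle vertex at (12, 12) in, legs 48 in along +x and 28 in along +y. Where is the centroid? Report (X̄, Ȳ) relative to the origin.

vertical leg: A = 12 × 160 = 1920.00, centroid at (6.00, 80.00).
horizontal leg: A = 70 × 12 = 840.00, centroid at (47.00, 6.00).
gusset: A = ½·48·28 = 672.00, centroid at (28.00, 21.33).
ΣA = 3432.00 in²
ΣAX̄ = (1920.00)(6.00) + (840.00)(47.00) + (672.00)(28.00) = 69816.00 in³
ΣAȲ = (1920.00)(80.00) + (840.00)(6.00) + (672.00)(21.33) = 172976.00 in³
X̄ = 69816.00 / 3432.00 = 20.34 in
Ȳ = 172976.00 / 3432.00 = 50.40 in

X̄ = 20.34 in, Ȳ = 50.40 in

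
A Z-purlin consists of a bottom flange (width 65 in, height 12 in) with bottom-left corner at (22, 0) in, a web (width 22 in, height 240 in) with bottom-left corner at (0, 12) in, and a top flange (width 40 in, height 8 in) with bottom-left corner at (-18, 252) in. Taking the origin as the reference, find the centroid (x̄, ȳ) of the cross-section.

Part | A | x̄ᵢ | ȳᵢ | A·x̄ᵢ | A·ȳᵢ
bottom flange | 780.00 | 54.50 | 6.00 | 42510.00 | 4680.00
web | 5280.00 | 11.00 | 132.00 | 58080.00 | 696960.00
top flange | 320.00 | 2.00 | 256.00 | 640.00 | 81920.00
Σ | 6380.00 |  |  | 101230.00 | 783560.00
x̄ = 101230.00 / 6380.00 = 15.87 in
ȳ = 783560.00 / 6380.00 = 122.82 in

x̄ = 15.87 in, ȳ = 122.82 in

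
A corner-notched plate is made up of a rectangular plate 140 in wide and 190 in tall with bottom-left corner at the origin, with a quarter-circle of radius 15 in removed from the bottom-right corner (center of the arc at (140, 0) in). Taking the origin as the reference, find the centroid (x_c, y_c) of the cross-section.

x_c = 69.57 in, y_c = 95.59 in

plate: A = 140 × 190 = 26600.00, centroid at (70.00, 95.00).
removed quarter-circle: A = −¼π·15² = -176.71, centroid at (133.63, 6.37).
ΣA = 26423.29 in²
ΣAx_c = (26600.00)(70.00) + (-176.71)(133.63) = 1838384.96 in³
ΣAy_c = (26600.00)(95.00) + (-176.71)(6.37) = 2525875.00 in³
x_c = 1838384.96 / 26423.29 = 69.57 in
y_c = 2525875.00 / 26423.29 = 95.59 in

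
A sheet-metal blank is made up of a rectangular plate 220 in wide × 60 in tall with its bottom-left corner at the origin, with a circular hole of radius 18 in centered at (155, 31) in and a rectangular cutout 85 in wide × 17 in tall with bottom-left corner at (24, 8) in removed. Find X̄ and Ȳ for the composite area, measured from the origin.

Part | A | x̄ᵢ | ȳᵢ | A·x̄ᵢ | A·ȳᵢ
plate | 13200.00 | 110.00 | 30.00 | 1452000.00 | 396000.00
hole 1 | -1017.88 | 155.00 | 31.00 | -157770.78 | -31554.16
hole 2 | -1445.00 | 66.50 | 16.50 | -96092.50 | -23842.50
Σ | 10737.12 |  |  | 1198136.72 | 340603.34
X̄ = 1198136.72 / 10737.12 = 111.59 in
Ȳ = 340603.34 / 10737.12 = 31.72 in

X̄ = 111.59 in, Ȳ = 31.72 in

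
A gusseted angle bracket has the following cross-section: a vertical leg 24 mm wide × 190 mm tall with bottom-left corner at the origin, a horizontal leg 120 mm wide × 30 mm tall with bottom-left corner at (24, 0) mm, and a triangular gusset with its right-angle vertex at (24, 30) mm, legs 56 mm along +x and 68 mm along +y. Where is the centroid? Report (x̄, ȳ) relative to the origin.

vertical leg: A = 24 × 190 = 4560.00, centroid at (12.00, 95.00).
horizontal leg: A = 120 × 30 = 3600.00, centroid at (84.00, 15.00).
gusset: A = ½·56·68 = 1904.00, centroid at (42.67, 52.67).
ΣA = 10064.00 mm²
ΣAx̄ = (4560.00)(12.00) + (3600.00)(84.00) + (1904.00)(42.67) = 438357.33 mm³
ΣAȳ = (4560.00)(95.00) + (3600.00)(15.00) + (1904.00)(52.67) = 587477.33 mm³
x̄ = 438357.33 / 10064.00 = 43.56 mm
ȳ = 587477.33 / 10064.00 = 58.37 mm

x̄ = 43.56 mm, ȳ = 58.37 mm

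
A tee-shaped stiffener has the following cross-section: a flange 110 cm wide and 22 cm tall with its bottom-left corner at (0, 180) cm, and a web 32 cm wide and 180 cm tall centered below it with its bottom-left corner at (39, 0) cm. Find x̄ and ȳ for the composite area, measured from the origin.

web: A = 32 × 180 = 5760.00, centroid at (55.00, 90.00).
flange: A = 110 × 22 = 2420.00, centroid at (55.00, 191.00).
ΣA = 8180.00 cm², ΣAx̄ = 449900.00 cm³, ΣAȳ = 980620.00 cm³.
x̄ = 449900.00/8180.00 = 55.00 cm; ȳ = 980620.00/8180.00 = 119.88 cm.

x̄ = 55.00 cm, ȳ = 119.88 cm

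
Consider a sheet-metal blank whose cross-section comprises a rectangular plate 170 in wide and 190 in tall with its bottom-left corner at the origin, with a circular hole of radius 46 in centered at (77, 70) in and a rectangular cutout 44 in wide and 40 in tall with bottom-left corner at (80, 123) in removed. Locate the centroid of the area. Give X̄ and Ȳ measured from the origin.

X̄ = 85.97 in, Ȳ = 98.42 in

plate: A = 170 × 190 = 32300.00, centroid at (85.00, 95.00).
hole 1: A = −π·46² = -6647.61, centroid at (77.00, 70.00).
hole 2: A = −(44 × 40) = -1760.00, centroid at (102.00, 143.00).
ΣA = 23892.39 in²
ΣAX̄ = (32300.00)(85.00) + (-6647.61)(77.00) + (-1760.00)(102.00) = 2054114.03 in³
ΣAȲ = (32300.00)(95.00) + (-6647.61)(70.00) + (-1760.00)(143.00) = 2351487.30 in³
X̄ = 2054114.03 / 23892.39 = 85.97 in
Ȳ = 2351487.30 / 23892.39 = 98.42 in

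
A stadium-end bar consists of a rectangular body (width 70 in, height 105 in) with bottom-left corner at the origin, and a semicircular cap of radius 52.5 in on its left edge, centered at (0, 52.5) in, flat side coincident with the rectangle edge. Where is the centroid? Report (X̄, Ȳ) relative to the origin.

X̄ = 13.77 in, Ȳ = 52.50 in

rectangular body: A = 70 × 105 = 7350.00, centroid at (35.00, 52.50).
semicircular end: A = ½π·52.5² = 4329.51, centroid at (-22.28, 52.50).
ΣA = 11679.51 in², ΣAX̄ = 160781.25 in³, ΣAȲ = 613174.14 in³.
X̄ = 160781.25/11679.51 = 13.77 in; Ȳ = 613174.14/11679.51 = 52.50 in.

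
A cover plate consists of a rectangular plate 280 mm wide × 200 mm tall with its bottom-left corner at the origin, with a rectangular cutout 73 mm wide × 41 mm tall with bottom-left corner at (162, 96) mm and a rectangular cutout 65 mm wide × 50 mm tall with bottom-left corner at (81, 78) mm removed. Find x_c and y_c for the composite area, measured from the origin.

plate: A = 280 × 200 = 56000.00, centroid at (140.00, 100.00).
hole 1: A = −(73 × 41) = -2993.00, centroid at (198.50, 116.50).
hole 2: A = −(65 × 50) = -3250.00, centroid at (113.50, 103.00).
ΣA = 49757.00 mm²
ΣAx_c = (56000.00)(140.00) + (-2993.00)(198.50) + (-3250.00)(113.50) = 6877014.50 mm³
ΣAy_c = (56000.00)(100.00) + (-2993.00)(116.50) + (-3250.00)(103.00) = 4916565.50 mm³
x_c = 6877014.50 / 49757.00 = 138.21 mm
y_c = 4916565.50 / 49757.00 = 98.81 mm

x_c = 138.21 mm, y_c = 98.81 mm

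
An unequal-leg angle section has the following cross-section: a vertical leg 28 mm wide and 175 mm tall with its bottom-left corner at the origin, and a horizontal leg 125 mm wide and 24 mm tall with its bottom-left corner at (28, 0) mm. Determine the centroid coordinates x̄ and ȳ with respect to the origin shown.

Part | A | x̄ᵢ | ȳᵢ | A·x̄ᵢ | A·ȳᵢ
vertical leg | 4900.00 | 14.00 | 87.50 | 68600.00 | 428750.00
horizontal leg | 3000.00 | 90.50 | 12.00 | 271500.00 | 36000.00
Σ | 7900.00 |  |  | 340100.00 | 464750.00
x̄ = 340100.00 / 7900.00 = 43.05 mm
ȳ = 464750.00 / 7900.00 = 58.83 mm

x̄ = 43.05 mm, ȳ = 58.83 mm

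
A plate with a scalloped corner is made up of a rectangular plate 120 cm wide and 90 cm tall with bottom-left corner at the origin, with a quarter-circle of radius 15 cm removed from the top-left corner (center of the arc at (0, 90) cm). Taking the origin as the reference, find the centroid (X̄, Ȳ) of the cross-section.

X̄ = 60.89 cm, Ȳ = 44.36 cm

plate: A = 120 × 90 = 10800.00, centroid at (60.00, 45.00).
removed quarter-circle: A = −¼π·15² = -176.71, centroid at (6.37, 83.63).
ΣA = 10623.29 cm²
ΣAX̄ = (10800.00)(60.00) + (-176.71)(6.37) = 646875.00 cm³
ΣAȲ = (10800.00)(45.00) + (-176.71)(83.63) = 471220.69 cm³
X̄ = 646875.00 / 10623.29 = 60.89 cm
Ȳ = 471220.69 / 10623.29 = 44.36 cm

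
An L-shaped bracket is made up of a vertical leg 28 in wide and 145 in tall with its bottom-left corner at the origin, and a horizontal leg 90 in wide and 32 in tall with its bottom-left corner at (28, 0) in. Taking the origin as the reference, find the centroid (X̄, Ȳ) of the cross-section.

Part | A | x̄ᵢ | ȳᵢ | A·x̄ᵢ | A·ȳᵢ
vertical leg | 4060.00 | 14.00 | 72.50 | 56840.00 | 294350.00
horizontal leg | 2880.00 | 73.00 | 16.00 | 210240.00 | 46080.00
Σ | 6940.00 |  |  | 267080.00 | 340430.00
X̄ = 267080.00 / 6940.00 = 38.48 in
Ȳ = 340430.00 / 6940.00 = 49.05 in

X̄ = 38.48 in, Ȳ = 49.05 in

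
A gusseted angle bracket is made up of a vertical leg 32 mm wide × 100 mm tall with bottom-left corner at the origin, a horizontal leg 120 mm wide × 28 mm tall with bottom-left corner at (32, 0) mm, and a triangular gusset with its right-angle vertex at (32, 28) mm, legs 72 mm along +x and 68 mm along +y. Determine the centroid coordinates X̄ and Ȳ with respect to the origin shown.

X̄ = 55.22 mm, Ȳ = 36.75 mm

vertical leg: A = 32 × 100 = 3200.00, centroid at (16.00, 50.00).
horizontal leg: A = 120 × 28 = 3360.00, centroid at (92.00, 14.00).
gusset: A = ½·72·68 = 2448.00, centroid at (56.00, 50.67).
ΣA = 9008.00 mm², ΣAX̄ = 497408.00 mm³, ΣAȲ = 331072.00 mm³.
X̄ = 497408.00/9008.00 = 55.22 mm; Ȳ = 331072.00/9008.00 = 36.75 mm.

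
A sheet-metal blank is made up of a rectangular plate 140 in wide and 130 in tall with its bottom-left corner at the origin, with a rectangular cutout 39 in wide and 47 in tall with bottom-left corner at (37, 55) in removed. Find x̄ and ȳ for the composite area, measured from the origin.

x̄ = 71.51 in, ȳ = 63.49 in

plate: A = 140 × 130 = 18200.00, centroid at (70.00, 65.00).
hole: A = −(39 × 47) = -1833.00, centroid at (56.50, 78.50).
ΣA = 16367.00 in², ΣAx̄ = 1170435.50 in³, ΣAȳ = 1039109.50 in³.
x̄ = 1170435.50/16367.00 = 71.51 in; ȳ = 1039109.50/16367.00 = 63.49 in.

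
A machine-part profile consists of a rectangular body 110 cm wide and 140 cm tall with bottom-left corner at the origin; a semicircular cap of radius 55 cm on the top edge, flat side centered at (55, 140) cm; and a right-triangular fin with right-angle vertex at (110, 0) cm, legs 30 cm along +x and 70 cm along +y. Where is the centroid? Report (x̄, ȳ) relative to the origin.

x̄ = 58.22 cm, ȳ = 88.61 cm

rectangular body: A = 110 × 140 = 15400.00, centroid at (55.00, 70.00).
semicircular top: A = ½π·55² = 4751.66, centroid at (55.00, 163.34).
triangular fin: A = ½·30·70 = 1050.00, centroid at (120.00, 23.33).
ΣA = 21201.66 cm²
ΣAx̄ = (15400.00)(55.00) + (4751.66)(55.00) + (1050.00)(120.00) = 1234341.24 cm³
ΣAȳ = (15400.00)(70.00) + (4751.66)(163.34) + (1050.00)(23.33) = 1878648.91 cm³
x̄ = 1234341.24 / 21201.66 = 58.22 cm
ȳ = 1878648.91 / 21201.66 = 88.61 cm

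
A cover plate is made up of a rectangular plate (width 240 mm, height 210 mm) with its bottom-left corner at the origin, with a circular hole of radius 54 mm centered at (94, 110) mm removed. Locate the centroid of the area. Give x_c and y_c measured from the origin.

x_c = 125.78 mm, y_c = 103.89 mm

plate: A = 240 × 210 = 50400.00, centroid at (120.00, 105.00).
hole: A = −π·54² = -9160.88, centroid at (94.00, 110.00).
ΣA = 41239.12 mm²
ΣAx_c = (50400.00)(120.00) + (-9160.88)(94.00) = 5186876.89 mm³
ΣAy_c = (50400.00)(105.00) + (-9160.88)(110.00) = 4284302.74 mm³
x_c = 5186876.89 / 41239.12 = 125.78 mm
y_c = 4284302.74 / 41239.12 = 103.89 mm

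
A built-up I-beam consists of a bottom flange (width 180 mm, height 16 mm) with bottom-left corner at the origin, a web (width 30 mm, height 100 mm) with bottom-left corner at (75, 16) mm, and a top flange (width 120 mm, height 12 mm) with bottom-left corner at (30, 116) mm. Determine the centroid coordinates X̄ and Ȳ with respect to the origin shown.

bottom flange: A = 180 × 16 = 2880.00, centroid at (90.00, 8.00).
web: A = 30 × 100 = 3000.00, centroid at (90.00, 66.00).
top flange: A = 120 × 12 = 1440.00, centroid at (90.00, 122.00).
ΣA = 7320.00 mm²
ΣAX̄ = (2880.00)(90.00) + (3000.00)(90.00) + (1440.00)(90.00) = 658800.00 mm³
ΣAȲ = (2880.00)(8.00) + (3000.00)(66.00) + (1440.00)(122.00) = 396720.00 mm³
X̄ = 658800.00 / 7320.00 = 90.00 mm
Ȳ = 396720.00 / 7320.00 = 54.20 mm

X̄ = 90.00 mm, Ȳ = 54.20 mm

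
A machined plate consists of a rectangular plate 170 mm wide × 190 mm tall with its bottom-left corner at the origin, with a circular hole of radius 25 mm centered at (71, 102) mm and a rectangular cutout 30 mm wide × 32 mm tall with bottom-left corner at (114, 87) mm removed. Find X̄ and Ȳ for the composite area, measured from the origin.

X̄ = 84.50 mm, Ȳ = 94.27 mm

plate: A = 170 × 190 = 32300.00, centroid at (85.00, 95.00).
hole 1: A = −π·25² = -1963.50, centroid at (71.00, 102.00).
hole 2: A = −(30 × 32) = -960.00, centroid at (129.00, 103.00).
ΣA = 29376.50 mm², ΣAX̄ = 2482251.83 mm³, ΣAȲ = 2769343.47 mm³.
X̄ = 2482251.83/29376.50 = 84.50 mm; Ȳ = 2769343.47/29376.50 = 94.27 mm.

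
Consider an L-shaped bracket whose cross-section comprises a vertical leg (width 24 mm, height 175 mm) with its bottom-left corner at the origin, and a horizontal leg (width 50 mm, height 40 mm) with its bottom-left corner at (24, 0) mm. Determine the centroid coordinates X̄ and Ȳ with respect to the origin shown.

X̄ = 23.94 mm, Ȳ = 65.73 mm

vertical leg: A = 24 × 175 = 4200.00, centroid at (12.00, 87.50).
horizontal leg: A = 50 × 40 = 2000.00, centroid at (49.00, 20.00).
ΣA = 6200.00 mm²
ΣAX̄ = (4200.00)(12.00) + (2000.00)(49.00) = 148400.00 mm³
ΣAȲ = (4200.00)(87.50) + (2000.00)(20.00) = 407500.00 mm³
X̄ = 148400.00 / 6200.00 = 23.94 mm
Ȳ = 407500.00 / 6200.00 = 65.73 mm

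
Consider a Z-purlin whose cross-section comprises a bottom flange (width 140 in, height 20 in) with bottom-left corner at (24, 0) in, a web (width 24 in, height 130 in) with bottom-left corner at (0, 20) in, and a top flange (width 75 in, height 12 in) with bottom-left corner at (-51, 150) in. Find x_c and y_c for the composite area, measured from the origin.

bottom flange: A = 140 × 20 = 2800.00, centroid at (94.00, 10.00).
web: A = 24 × 130 = 3120.00, centroid at (12.00, 85.00).
top flange: A = 75 × 12 = 900.00, centroid at (-13.50, 156.00).
ΣA = 6820.00 in²
ΣAx_c = (2800.00)(94.00) + (3120.00)(12.00) + (900.00)(-13.50) = 288490.00 in³
ΣAy_c = (2800.00)(10.00) + (3120.00)(85.00) + (900.00)(156.00) = 433600.00 in³
x_c = 288490.00 / 6820.00 = 42.30 in
y_c = 433600.00 / 6820.00 = 63.58 in

x_c = 42.30 in, y_c = 63.58 in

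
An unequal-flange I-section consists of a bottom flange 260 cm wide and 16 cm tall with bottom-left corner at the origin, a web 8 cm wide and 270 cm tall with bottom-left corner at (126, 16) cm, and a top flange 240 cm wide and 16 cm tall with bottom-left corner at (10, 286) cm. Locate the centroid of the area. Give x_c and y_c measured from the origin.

x_c = 130.00 cm, y_c = 146.50 cm

bottom flange: A = 260 × 16 = 4160.00, centroid at (130.00, 8.00).
web: A = 8 × 270 = 2160.00, centroid at (130.00, 151.00).
top flange: A = 240 × 16 = 3840.00, centroid at (130.00, 294.00).
ΣA = 10160.00 cm²
ΣAx_c = (4160.00)(130.00) + (2160.00)(130.00) + (3840.00)(130.00) = 1320800.00 cm³
ΣAy_c = (4160.00)(8.00) + (2160.00)(151.00) + (3840.00)(294.00) = 1488400.00 cm³
x_c = 1320800.00 / 10160.00 = 130.00 cm
y_c = 1488400.00 / 10160.00 = 146.50 cm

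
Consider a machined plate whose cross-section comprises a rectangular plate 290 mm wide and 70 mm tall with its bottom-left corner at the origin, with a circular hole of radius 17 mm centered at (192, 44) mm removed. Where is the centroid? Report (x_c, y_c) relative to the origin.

plate: A = 290 × 70 = 20300.00, centroid at (145.00, 35.00).
hole: A = −π·17² = -907.92, centroid at (192.00, 44.00).
ΣA = 19392.08 mm², ΣAx_c = 2769179.31 mm³, ΣAy_c = 670551.51 mm³.
x_c = 2769179.31/19392.08 = 142.80 mm; y_c = 670551.51/19392.08 = 34.58 mm.

x_c = 142.80 mm, y_c = 34.58 mm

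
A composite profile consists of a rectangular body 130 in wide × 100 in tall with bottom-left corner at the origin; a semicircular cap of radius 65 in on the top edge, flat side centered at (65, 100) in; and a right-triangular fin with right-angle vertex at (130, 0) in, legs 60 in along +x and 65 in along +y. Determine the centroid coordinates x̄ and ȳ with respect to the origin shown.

rectangular body: A = 130 × 100 = 13000.00, centroid at (65.00, 50.00).
semicircular top: A = ½π·65² = 6636.61, centroid at (65.00, 127.59).
triangular fin: A = ½·60·65 = 1950.00, centroid at (150.00, 21.67).
ΣA = 21586.61 in²
ΣAx̄ = (13000.00)(65.00) + (6636.61)(65.00) + (1950.00)(150.00) = 1568879.94 in³
ΣAȳ = (13000.00)(50.00) + (6636.61)(127.59) + (1950.00)(21.67) = 1538994.78 in³
x̄ = 1568879.94 / 21586.61 = 72.68 in
ȳ = 1538994.78 / 21586.61 = 71.29 in

x̄ = 72.68 in, ȳ = 71.29 in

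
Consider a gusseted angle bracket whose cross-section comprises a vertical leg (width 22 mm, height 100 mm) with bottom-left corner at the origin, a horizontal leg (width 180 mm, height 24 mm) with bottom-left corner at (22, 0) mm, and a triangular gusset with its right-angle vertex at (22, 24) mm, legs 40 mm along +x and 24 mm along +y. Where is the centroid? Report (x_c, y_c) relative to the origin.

vertical leg: A = 22 × 100 = 2200.00, centroid at (11.00, 50.00).
horizontal leg: A = 180 × 24 = 4320.00, centroid at (112.00, 12.00).
gusset: A = ½·40·24 = 480.00, centroid at (35.33, 32.00).
ΣA = 7000.00 mm², ΣAx_c = 525000.00 mm³, ΣAy_c = 177200.00 mm³.
x_c = 525000.00/7000.00 = 75.00 mm; y_c = 177200.00/7000.00 = 25.31 mm.

x_c = 75.00 mm, y_c = 25.31 mm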